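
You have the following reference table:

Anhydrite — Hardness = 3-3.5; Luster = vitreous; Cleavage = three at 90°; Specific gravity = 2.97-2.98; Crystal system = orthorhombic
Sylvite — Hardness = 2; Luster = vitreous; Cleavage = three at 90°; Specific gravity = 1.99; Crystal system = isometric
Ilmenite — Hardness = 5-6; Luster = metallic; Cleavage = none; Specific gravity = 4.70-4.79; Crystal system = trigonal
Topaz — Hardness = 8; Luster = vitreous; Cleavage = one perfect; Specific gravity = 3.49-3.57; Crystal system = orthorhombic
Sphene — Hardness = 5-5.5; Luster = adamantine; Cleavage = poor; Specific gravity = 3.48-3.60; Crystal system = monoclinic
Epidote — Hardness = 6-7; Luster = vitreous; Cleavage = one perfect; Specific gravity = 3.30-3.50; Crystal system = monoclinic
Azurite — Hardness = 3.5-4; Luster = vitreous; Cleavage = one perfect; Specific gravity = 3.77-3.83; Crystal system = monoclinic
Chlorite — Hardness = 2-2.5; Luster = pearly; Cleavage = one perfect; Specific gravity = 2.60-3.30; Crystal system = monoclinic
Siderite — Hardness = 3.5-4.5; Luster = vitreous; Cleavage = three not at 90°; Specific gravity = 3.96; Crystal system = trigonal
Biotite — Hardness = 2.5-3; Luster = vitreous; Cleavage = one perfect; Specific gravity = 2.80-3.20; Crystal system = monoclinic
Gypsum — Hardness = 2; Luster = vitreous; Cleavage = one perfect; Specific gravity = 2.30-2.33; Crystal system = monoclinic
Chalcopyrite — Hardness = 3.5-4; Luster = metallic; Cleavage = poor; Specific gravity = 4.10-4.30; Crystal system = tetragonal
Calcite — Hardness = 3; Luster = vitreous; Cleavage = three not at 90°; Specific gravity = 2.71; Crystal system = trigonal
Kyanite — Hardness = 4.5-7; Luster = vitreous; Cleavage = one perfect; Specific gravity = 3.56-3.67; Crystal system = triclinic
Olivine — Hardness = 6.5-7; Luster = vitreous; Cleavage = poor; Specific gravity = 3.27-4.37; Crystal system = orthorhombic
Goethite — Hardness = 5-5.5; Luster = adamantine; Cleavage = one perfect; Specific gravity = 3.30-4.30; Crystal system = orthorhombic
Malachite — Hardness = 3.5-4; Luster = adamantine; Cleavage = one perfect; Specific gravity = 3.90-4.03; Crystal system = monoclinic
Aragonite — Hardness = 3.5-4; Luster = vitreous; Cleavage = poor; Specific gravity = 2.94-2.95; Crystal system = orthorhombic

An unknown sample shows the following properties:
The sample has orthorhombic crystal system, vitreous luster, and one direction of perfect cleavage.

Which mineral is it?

Topaz

Orthorhombic crystal system — narrows the field to Anhydrite, Topaz, Olivine, Goethite, Aragonite.
Vitreous luster eliminates Goethite.
One direction of perfect cleavage — narrows the field to Topaz.
Topaz is the sole remaining match.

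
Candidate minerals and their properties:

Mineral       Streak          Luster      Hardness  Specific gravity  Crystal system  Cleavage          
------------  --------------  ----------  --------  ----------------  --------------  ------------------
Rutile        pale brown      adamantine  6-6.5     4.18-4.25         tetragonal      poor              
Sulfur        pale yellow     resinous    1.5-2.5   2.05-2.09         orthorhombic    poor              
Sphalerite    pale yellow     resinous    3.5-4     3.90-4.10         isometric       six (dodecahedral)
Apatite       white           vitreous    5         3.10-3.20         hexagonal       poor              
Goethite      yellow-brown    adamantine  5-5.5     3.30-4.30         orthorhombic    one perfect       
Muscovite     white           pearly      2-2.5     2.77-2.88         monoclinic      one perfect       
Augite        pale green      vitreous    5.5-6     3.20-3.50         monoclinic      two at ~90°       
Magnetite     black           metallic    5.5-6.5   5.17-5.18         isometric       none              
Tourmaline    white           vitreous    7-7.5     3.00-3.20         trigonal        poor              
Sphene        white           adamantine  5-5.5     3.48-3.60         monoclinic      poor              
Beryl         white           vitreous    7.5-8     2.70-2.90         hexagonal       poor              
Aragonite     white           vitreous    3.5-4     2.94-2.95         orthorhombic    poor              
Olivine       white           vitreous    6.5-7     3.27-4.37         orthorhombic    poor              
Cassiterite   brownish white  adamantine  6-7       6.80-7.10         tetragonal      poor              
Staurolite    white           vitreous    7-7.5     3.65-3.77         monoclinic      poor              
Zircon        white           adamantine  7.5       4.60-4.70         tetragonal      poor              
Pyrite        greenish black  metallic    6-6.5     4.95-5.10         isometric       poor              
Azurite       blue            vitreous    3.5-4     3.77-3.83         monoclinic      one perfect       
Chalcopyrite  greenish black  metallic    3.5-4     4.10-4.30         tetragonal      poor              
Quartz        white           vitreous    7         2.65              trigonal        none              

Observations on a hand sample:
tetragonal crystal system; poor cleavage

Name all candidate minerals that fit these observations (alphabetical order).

Cassiterite, Chalcopyrite, Rutile, Zircon

Tetragonal crystal system: narrows the field to Rutile, Cassiterite, Zircon, Chalcopyrite.
Poor cleavage: every remaining candidate is consistent.
The minerals that satisfy all observations are Cassiterite, Chalcopyrite, Rutile, Zircon.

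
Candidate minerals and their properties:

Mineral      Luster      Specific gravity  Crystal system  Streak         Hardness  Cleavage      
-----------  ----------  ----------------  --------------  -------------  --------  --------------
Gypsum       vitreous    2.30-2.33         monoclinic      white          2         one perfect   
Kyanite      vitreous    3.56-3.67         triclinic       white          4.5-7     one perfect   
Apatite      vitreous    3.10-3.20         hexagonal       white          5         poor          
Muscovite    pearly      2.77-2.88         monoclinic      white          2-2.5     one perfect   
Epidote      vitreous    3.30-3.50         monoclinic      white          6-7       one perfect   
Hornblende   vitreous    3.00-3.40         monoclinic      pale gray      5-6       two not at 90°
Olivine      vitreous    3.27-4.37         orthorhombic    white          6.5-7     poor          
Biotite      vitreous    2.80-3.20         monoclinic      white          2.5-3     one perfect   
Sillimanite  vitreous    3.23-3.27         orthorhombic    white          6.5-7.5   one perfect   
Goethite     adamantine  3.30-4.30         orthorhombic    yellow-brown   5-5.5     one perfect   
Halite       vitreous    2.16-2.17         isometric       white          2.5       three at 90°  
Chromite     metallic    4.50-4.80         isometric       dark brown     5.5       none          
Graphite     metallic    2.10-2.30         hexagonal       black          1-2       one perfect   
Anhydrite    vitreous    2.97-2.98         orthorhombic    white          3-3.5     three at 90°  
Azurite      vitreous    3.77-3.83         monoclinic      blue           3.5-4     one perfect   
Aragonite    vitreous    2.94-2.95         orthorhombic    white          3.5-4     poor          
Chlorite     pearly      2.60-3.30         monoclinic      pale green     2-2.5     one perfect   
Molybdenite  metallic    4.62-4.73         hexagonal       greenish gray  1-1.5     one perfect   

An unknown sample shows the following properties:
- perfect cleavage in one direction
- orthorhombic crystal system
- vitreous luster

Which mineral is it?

Perfect cleavage in one direction: only Gypsum, Kyanite, Muscovite, Epidote, Biotite, Sillimanite, Goethite, Graphite, Azurite, Chlorite, Molybdenite remain.
Orthorhombic crystal system: Sillimanite, Goethite remain.
Vitreous luster excludes Goethite.
Only Sillimanite satisfies all observations.

Sillimanite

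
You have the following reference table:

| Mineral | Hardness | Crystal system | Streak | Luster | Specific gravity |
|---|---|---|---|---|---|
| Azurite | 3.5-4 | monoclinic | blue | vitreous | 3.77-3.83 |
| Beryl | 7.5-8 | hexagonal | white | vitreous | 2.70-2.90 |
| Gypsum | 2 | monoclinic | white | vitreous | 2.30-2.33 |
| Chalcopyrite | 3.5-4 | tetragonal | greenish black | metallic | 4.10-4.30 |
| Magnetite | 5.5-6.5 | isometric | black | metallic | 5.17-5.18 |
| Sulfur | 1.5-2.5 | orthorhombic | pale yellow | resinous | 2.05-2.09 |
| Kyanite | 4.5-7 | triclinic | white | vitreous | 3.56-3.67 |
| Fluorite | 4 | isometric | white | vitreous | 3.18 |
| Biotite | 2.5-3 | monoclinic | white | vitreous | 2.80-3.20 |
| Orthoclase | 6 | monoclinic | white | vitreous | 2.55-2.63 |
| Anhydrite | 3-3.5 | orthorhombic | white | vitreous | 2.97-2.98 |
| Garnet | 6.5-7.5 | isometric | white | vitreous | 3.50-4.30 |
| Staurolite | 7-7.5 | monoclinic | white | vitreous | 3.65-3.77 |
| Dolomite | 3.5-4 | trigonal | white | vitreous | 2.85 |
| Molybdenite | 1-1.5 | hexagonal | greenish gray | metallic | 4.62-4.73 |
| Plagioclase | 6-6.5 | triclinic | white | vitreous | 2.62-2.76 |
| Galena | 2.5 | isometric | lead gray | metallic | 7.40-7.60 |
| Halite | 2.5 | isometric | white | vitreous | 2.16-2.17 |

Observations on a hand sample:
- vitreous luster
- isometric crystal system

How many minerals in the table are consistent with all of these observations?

Vitreous luster excludes Chalcopyrite, Magnetite, Sulfur, Molybdenite, Galena.
Isometric crystal system: Fluorite, Garnet, Halite remain.
The minerals that satisfy all observations are Fluorite, Garnet, Halite.
That is 3 minerals.

3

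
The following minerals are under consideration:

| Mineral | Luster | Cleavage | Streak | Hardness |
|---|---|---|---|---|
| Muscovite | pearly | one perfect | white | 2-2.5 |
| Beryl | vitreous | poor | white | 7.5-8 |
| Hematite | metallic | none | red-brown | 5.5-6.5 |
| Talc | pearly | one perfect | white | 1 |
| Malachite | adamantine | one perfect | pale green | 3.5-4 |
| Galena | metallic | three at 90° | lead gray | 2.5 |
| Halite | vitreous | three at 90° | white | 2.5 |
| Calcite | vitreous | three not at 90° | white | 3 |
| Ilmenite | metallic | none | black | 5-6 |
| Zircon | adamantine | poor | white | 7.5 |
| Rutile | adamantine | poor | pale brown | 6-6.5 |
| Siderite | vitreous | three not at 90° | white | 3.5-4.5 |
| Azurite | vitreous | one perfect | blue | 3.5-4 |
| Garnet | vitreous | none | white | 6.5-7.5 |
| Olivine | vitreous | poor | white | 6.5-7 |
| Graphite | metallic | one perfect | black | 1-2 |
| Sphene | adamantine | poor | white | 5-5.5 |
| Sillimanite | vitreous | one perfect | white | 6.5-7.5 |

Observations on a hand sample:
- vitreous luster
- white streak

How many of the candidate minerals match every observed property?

Vitreous luster: narrows the field to Beryl, Halite, Calcite, Siderite, Azurite, Garnet, Olivine, Sillimanite.
White streak is inconsistent with Azurite.
Remaining candidates: Beryl, Calcite, Garnet, Halite, Olivine, Siderite, Sillimanite.
That is 7 minerals.

7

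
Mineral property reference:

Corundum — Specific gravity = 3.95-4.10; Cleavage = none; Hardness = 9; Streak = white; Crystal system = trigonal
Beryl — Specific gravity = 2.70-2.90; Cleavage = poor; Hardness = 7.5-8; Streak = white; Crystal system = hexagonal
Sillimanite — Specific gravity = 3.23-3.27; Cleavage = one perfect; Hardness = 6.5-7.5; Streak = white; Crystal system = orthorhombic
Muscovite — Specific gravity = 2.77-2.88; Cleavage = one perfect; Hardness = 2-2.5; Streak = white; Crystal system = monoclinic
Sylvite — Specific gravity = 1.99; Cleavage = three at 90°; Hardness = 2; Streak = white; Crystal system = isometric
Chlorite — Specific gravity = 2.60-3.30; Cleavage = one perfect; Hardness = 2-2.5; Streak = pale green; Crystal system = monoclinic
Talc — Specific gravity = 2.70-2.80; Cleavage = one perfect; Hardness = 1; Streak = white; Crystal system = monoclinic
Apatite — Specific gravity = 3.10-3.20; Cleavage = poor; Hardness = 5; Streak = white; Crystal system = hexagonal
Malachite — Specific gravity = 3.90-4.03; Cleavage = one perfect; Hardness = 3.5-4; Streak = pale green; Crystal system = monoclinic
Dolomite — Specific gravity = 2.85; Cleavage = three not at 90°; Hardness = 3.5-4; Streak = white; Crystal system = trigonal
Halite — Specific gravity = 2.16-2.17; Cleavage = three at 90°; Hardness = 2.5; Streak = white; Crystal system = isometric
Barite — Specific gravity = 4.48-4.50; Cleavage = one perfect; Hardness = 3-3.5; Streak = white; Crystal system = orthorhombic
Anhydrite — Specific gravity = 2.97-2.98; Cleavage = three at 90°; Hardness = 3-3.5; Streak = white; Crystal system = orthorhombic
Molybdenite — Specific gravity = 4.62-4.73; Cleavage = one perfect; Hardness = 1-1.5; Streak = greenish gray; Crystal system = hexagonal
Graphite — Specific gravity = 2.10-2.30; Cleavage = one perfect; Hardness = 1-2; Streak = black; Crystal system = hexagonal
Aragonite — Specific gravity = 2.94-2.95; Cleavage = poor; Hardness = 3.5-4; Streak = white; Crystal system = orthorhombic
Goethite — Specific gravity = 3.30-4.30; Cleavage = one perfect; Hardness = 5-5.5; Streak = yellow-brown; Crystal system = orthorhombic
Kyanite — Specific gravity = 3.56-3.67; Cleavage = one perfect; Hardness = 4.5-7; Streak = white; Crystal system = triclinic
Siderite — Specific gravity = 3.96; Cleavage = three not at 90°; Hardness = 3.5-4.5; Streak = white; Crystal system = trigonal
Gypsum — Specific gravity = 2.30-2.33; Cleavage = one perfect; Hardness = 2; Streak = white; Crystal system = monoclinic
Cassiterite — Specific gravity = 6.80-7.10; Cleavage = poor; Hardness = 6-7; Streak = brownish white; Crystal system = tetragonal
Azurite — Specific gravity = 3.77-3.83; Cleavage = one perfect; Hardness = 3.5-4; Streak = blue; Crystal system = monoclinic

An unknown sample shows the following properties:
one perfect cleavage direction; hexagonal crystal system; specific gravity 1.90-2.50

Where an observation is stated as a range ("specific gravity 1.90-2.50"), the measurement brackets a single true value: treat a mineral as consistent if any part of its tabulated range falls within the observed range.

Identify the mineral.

One perfect cleavage direction — Sillimanite, Muscovite, Chlorite, Talc, Malachite, Barite, Molybdenite, Graphite, Goethite, Kyanite, Gypsum, Azurite remain.
Hexagonal crystal system — narrows the field to Molybdenite, Graphite.
Specific gravity 1.90-2.50 eliminates Molybdenite.
The only mineral consistent with every observation is Graphite.

Graphite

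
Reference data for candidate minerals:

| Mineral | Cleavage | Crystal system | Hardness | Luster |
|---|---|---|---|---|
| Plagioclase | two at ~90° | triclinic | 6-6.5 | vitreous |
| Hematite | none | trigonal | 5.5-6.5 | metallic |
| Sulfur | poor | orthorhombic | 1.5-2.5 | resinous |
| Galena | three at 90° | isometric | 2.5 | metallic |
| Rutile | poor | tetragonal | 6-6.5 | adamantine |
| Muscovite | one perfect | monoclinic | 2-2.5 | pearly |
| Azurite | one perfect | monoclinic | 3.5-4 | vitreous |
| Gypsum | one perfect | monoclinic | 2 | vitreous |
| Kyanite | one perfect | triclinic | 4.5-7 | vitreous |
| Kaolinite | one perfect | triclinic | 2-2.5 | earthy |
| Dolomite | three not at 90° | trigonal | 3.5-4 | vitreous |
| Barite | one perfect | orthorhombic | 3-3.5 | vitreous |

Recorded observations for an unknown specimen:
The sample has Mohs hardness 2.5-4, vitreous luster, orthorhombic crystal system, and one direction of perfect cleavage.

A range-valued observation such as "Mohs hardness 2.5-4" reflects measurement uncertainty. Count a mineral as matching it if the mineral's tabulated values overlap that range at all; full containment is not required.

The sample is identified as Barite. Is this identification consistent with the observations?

Consistent

Mohs hardness 2.5-4 — agrees with Barite (hardness 3-3.5).
Vitreous luster — agrees with Barite (vitreous luster).
Orthorhombic crystal system — agrees with Barite (orthorhombic system).
One direction of perfect cleavage — agrees with Barite (cleavage one perfect).
Nothing contradicts Barite.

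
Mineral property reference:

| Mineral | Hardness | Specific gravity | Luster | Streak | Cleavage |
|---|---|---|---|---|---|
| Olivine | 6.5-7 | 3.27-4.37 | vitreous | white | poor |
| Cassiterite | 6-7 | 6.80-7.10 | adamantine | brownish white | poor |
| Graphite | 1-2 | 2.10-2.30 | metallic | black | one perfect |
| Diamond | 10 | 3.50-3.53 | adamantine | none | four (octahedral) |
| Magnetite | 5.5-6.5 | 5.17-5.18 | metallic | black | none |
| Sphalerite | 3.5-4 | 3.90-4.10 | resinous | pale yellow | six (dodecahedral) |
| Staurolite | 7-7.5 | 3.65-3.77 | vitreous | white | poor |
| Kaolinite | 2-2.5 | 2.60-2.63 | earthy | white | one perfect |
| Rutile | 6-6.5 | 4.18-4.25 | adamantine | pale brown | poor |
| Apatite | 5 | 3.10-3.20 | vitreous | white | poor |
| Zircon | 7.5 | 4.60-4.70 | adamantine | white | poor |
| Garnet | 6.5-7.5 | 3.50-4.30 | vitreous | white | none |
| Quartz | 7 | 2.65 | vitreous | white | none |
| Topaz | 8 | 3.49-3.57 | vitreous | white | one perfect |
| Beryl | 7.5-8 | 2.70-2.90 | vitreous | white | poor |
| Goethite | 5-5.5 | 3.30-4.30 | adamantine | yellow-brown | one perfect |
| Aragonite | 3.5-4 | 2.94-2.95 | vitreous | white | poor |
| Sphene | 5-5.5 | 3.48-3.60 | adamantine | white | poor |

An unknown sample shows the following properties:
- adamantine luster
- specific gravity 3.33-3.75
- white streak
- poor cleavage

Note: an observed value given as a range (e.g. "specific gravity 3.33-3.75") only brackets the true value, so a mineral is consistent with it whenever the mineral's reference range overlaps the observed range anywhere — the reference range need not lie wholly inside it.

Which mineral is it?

Sphene

Adamantine luster — only Cassiterite, Diamond, Rutile, Zircon, Goethite, Sphene remain.
Specific gravity 3.33-3.75 is inconsistent with Cassiterite, Rutile, Zircon.
White streak — only Sphene remains.
Poor cleavage — every remaining candidate is consistent.
The only mineral consistent with every observation is Sphene.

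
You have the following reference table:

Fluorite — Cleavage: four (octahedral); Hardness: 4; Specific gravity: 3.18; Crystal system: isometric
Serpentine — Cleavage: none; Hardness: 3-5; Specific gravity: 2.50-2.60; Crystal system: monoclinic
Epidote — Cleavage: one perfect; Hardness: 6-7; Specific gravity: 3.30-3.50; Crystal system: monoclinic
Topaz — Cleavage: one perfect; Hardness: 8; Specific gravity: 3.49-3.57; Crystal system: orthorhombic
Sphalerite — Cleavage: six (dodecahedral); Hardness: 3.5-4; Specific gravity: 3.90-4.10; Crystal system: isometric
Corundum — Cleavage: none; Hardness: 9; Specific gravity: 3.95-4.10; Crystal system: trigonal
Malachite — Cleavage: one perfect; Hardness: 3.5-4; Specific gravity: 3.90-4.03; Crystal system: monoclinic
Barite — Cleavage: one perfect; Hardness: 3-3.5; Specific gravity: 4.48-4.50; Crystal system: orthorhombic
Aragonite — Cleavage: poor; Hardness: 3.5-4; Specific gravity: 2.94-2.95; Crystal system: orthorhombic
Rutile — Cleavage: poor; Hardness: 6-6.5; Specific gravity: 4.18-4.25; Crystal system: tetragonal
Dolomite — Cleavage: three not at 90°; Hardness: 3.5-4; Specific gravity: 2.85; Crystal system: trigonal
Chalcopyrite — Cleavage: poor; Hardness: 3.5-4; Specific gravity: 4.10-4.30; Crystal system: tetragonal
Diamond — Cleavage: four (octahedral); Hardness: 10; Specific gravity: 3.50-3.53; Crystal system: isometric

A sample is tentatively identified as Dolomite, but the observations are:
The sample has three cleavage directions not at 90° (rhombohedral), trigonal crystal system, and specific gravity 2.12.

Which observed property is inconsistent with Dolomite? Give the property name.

specific gravity

Three cleavage directions not at 90° (rhombohedral): Dolomite has cleavage three not at 90° — agrees.
Trigonal crystal system: Dolomite has trigonal system — agrees.
Specific gravity 2.12: Dolomite has SG 2.85 — outside the reference range.
Only the specific gravity is inconsistent.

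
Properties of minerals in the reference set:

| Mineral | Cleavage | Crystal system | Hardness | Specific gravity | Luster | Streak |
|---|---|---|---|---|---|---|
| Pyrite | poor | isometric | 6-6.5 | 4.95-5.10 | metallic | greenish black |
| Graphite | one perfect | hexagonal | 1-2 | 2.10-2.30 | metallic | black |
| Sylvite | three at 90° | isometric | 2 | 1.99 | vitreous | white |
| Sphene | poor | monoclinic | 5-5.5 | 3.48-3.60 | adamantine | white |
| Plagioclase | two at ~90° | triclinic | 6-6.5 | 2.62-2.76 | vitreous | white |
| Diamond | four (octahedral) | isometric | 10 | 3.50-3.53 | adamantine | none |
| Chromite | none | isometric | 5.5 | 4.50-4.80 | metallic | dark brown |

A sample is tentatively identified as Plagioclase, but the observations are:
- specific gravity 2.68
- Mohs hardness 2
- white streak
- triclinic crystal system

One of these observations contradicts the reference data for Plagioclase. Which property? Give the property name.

Specific gravity 2.68: Plagioclase has SG 2.62-2.76 — agrees.
Mohs hardness 2: Plagioclase has hardness 6-6.5 — inconsistent.
White streak: Plagioclase has white streak — agrees.
Triclinic crystal system: Plagioclase has triclinic system — agrees.
The hardness is the one property that does not fit.

hardness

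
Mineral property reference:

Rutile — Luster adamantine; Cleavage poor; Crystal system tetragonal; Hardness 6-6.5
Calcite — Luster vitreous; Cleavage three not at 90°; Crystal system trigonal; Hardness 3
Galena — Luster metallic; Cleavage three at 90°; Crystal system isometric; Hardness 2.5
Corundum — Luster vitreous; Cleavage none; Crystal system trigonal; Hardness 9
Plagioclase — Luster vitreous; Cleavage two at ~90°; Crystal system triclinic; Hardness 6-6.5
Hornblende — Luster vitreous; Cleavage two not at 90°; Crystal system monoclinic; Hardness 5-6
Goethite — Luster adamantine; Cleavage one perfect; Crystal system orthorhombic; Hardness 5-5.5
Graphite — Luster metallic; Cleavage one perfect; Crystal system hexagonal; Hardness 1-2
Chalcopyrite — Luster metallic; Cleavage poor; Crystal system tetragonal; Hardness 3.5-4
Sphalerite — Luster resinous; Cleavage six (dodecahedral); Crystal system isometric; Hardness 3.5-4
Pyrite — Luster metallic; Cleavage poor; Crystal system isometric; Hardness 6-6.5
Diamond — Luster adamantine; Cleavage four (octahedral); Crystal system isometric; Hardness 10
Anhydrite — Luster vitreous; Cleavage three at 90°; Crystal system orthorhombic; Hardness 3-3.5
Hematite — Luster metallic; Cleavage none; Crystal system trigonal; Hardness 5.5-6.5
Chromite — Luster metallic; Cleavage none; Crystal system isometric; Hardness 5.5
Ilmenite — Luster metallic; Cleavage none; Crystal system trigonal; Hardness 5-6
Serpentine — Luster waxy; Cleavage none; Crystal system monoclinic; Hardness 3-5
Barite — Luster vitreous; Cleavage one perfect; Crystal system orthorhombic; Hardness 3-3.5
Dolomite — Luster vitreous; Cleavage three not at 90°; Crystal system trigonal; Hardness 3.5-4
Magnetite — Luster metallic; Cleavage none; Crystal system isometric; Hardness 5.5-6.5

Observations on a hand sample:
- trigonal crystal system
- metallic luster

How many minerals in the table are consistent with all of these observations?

Trigonal crystal system: only Calcite, Corundum, Hematite, Ilmenite, Dolomite remain.
Metallic luster: narrows the field to Hematite, Ilmenite.
The minerals that satisfy all observations are Hematite, Ilmenite.
That is 2 minerals.

2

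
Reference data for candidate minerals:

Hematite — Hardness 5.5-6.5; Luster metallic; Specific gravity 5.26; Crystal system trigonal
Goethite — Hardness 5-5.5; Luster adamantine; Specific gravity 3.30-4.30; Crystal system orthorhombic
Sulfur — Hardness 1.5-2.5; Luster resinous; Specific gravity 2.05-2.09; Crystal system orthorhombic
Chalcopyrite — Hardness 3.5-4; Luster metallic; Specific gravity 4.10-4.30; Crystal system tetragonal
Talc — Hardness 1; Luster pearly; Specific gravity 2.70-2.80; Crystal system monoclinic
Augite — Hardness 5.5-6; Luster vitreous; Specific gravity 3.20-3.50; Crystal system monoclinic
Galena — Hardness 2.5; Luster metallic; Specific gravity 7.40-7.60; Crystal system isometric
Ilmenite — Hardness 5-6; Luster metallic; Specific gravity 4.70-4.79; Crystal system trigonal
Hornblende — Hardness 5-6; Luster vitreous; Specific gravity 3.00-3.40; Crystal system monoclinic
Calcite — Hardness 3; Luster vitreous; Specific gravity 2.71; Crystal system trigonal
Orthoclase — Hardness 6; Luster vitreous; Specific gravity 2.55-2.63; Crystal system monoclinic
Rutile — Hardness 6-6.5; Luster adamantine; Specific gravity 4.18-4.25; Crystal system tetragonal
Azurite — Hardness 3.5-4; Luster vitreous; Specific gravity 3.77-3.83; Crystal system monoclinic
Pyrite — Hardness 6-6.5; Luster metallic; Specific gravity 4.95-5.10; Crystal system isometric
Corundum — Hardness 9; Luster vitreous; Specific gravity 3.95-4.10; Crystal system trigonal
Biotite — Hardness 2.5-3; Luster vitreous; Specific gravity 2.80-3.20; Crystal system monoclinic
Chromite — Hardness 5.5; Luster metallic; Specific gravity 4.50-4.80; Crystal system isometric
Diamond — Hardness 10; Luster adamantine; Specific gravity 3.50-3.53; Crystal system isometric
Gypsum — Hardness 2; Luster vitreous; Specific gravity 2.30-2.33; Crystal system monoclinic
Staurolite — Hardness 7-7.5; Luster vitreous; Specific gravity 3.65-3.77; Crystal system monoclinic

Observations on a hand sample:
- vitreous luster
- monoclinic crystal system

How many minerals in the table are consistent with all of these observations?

7

Vitreous luster — narrows the field to Augite, Hornblende, Calcite, Orthoclase, Azurite, Corundum, Biotite, Gypsum, Staurolite.
Monoclinic crystal system excludes Calcite, Corundum.
Remaining candidates: Augite, Azurite, Biotite, Gypsum, Hornblende, Orthoclase, Staurolite.
That is 7 minerals.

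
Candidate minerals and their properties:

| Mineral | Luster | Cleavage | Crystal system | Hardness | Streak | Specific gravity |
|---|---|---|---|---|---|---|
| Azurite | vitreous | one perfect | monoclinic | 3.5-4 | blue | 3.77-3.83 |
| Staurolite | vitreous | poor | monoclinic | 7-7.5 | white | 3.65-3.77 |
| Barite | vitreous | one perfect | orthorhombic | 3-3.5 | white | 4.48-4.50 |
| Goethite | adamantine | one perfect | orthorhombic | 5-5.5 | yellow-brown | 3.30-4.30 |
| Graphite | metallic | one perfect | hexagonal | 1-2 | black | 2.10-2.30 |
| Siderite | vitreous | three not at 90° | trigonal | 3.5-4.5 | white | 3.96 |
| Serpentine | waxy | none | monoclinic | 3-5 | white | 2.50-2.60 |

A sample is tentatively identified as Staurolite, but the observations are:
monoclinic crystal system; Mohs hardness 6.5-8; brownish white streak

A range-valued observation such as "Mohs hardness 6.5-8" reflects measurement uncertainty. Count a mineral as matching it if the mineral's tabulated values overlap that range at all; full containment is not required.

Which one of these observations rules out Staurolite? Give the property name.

Monoclinic crystal system: Staurolite has monoclinic system — consistent.
Mohs hardness 6.5-8: Staurolite has hardness 7-7.5 — consistent.
Brownish white streak: Staurolite has white streak — outside the reference range.
Only the streak is inconsistent.

streak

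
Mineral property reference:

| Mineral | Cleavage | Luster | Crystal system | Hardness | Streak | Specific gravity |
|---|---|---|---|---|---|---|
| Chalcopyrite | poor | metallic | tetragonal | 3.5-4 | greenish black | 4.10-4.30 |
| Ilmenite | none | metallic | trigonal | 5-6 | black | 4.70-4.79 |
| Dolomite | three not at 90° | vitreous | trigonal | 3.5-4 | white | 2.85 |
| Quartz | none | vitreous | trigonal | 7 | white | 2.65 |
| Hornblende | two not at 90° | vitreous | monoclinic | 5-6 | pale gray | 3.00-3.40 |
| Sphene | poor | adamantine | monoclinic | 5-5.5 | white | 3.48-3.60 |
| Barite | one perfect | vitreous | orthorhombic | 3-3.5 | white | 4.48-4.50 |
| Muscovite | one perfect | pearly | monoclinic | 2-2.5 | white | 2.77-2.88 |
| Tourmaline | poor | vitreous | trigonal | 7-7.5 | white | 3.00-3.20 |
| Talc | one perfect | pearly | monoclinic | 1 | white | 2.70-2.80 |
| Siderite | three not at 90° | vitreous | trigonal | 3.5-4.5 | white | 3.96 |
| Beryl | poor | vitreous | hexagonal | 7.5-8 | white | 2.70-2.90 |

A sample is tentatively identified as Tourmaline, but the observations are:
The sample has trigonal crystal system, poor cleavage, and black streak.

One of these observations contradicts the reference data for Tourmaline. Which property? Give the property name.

Trigonal crystal system: Tourmaline has trigonal system — within range.
Poor cleavage: Tourmaline has cleavage poor — within range.
Black streak: Tourmaline has white streak — inconsistent.
Everything matches except the streak.

streak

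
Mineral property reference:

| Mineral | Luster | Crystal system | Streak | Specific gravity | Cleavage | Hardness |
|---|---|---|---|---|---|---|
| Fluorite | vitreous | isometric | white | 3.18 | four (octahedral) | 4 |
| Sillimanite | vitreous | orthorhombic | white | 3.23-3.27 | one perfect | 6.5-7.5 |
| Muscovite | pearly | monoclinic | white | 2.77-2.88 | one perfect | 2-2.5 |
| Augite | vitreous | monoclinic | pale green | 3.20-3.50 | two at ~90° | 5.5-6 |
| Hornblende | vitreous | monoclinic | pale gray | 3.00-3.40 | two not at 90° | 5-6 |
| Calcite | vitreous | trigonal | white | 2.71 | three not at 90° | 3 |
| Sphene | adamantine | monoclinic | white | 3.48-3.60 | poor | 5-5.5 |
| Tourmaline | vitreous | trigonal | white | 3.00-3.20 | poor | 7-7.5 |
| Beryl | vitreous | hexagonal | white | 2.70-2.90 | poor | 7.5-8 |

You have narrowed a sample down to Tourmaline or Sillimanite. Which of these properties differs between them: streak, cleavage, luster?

Streak: both white — no difference.
Cleavage: Tourmaline poor, Sillimanite one perfect — distinct.
Luster: both vitreous — no difference.
Of the listed properties, cleavage is the one that separates them.

cleavage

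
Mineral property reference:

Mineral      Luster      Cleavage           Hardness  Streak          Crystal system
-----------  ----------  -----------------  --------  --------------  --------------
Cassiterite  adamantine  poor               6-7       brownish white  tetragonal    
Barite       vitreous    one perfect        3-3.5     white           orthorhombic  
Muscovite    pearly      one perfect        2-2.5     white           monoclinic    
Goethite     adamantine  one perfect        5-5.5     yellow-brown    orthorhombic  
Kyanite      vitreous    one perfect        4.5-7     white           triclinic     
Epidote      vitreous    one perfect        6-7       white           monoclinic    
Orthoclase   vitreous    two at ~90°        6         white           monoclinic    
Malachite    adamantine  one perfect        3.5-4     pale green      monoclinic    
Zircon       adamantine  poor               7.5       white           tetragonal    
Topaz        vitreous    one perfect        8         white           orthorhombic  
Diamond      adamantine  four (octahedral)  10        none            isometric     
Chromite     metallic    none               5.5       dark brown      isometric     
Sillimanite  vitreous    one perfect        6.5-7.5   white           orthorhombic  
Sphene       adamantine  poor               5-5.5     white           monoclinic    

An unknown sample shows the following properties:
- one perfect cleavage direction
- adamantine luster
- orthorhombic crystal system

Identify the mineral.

Goethite

One perfect cleavage direction rules out Cassiterite, Orthoclase, Zircon, Diamond, Chromite, Sphene.
Adamantine luster — narrows the field to Goethite, Malachite.
Orthorhombic crystal system rules out Malachite.
Goethite is the sole remaining match.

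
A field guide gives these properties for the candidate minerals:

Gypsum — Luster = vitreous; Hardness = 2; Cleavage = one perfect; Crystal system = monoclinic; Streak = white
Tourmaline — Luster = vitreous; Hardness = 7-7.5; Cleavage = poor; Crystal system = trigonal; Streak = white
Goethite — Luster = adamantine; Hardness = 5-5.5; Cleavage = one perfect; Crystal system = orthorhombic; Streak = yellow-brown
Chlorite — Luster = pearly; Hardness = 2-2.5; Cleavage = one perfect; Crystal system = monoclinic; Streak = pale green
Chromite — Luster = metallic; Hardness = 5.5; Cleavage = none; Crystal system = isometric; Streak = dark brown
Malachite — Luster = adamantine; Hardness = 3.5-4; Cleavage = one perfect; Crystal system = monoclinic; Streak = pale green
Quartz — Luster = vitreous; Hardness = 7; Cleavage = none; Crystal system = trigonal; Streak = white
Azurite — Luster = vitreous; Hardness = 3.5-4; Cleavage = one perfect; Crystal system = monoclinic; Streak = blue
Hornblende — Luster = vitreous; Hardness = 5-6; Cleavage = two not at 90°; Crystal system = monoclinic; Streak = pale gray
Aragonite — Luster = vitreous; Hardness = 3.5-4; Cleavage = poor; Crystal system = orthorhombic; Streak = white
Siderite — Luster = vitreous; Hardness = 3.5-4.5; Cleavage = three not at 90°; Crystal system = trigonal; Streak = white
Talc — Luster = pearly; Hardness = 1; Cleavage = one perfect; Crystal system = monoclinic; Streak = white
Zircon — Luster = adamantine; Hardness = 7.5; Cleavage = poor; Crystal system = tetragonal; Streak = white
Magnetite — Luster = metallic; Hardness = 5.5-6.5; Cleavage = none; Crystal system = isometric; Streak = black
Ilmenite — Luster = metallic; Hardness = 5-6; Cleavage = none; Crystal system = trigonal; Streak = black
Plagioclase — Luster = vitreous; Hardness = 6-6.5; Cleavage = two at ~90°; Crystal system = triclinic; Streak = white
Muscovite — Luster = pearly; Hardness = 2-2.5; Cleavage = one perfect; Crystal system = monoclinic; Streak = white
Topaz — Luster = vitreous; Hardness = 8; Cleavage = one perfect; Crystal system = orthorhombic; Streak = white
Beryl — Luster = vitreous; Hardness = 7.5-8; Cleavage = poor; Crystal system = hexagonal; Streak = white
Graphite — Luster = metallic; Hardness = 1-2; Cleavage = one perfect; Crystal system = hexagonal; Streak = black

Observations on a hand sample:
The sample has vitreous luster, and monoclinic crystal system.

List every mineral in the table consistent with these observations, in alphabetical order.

Vitreous luster: leaves Gypsum, Tourmaline, Quartz, Azurite, Hornblende, Aragonite, Siderite, Plagioclase, Topaz, Beryl.
Monoclinic crystal system: only Gypsum, Azurite, Hornblende remain.
Remaining candidates: Azurite, Gypsum, Hornblende.

Azurite, Gypsum, Hornblende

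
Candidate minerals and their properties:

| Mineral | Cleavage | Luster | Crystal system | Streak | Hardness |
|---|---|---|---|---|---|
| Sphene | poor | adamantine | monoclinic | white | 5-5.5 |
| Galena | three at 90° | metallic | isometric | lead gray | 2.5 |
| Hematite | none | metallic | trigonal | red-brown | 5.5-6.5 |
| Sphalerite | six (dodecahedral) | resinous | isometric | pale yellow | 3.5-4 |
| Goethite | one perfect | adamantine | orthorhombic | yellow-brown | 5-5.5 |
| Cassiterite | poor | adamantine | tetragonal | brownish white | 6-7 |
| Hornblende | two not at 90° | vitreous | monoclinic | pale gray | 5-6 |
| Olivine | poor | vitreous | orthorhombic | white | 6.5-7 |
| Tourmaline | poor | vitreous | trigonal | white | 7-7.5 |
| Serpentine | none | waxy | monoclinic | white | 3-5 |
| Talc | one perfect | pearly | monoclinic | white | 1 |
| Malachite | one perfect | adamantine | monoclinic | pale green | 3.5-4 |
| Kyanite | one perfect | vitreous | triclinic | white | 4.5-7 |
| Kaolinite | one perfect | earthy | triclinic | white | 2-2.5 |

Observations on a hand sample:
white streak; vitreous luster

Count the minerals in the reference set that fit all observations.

White streak — narrows the field to Sphene, Olivine, Tourmaline, Serpentine, Talc, Kyanite, Kaolinite.
Vitreous luster — leaves Olivine, Tourmaline, Kyanite.
Remaining candidates: Kyanite, Olivine, Tourmaline.
That is 3 minerals.

3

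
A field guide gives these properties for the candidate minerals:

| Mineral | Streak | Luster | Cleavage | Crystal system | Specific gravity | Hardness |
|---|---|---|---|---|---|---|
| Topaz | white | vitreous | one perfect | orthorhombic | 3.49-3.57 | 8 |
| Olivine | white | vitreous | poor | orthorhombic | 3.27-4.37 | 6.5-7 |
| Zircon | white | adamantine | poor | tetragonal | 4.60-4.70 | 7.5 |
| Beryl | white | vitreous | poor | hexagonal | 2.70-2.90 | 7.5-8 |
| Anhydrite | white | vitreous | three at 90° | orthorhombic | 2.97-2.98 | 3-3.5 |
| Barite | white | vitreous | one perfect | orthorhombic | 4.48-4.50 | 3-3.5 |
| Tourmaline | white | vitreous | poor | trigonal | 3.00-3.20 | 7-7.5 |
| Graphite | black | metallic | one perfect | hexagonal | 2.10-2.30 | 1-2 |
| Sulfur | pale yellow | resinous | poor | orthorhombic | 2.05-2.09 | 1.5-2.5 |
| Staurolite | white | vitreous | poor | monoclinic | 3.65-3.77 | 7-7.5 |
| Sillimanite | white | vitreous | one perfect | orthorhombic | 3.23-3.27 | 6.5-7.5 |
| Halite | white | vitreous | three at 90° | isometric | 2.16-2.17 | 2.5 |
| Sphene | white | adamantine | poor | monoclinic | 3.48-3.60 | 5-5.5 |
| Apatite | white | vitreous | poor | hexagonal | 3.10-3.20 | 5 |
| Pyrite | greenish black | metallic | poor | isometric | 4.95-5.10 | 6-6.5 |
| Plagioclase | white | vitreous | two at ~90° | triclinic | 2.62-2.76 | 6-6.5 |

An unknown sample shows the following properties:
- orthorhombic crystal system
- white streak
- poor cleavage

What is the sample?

Olivine

Orthorhombic crystal system: narrows the field to Topaz, Olivine, Anhydrite, Barite, Sulfur, Sillimanite.
White streak excludes Sulfur.
Poor cleavage: narrows the field to Olivine.
Only Olivine satisfies all observations.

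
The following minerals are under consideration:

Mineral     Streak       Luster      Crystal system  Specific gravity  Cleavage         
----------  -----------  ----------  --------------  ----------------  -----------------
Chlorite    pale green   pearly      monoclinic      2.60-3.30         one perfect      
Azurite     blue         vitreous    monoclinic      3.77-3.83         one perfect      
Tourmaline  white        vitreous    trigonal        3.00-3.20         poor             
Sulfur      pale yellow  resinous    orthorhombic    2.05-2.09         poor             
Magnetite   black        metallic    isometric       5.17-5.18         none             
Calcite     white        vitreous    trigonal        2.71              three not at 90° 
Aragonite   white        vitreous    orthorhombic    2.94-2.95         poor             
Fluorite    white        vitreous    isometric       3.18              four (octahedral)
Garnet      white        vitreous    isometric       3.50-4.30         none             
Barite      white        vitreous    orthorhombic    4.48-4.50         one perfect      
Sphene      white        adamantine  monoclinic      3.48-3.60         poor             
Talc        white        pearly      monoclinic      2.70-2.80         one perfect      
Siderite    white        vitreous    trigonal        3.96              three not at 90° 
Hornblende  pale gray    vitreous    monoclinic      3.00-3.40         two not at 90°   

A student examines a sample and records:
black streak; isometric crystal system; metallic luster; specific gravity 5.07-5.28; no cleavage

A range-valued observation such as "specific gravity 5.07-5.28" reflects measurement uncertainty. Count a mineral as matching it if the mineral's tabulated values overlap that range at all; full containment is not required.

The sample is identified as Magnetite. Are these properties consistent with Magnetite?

Consistent

Black streak — fits Magnetite (black streak).
Isometric crystal system — fits Magnetite (isometric system).
Metallic luster — fits Magnetite (metallic luster).
Specific gravity 5.07-5.28 — fits Magnetite (SG 5.17-5.18).
No cleavage — fits Magnetite (cleavage none).
Every observed property is compatible with the reference values for Magnetite.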